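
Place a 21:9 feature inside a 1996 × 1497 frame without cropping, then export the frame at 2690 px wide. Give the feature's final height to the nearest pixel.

1153 px

At 1996×1497 the feature is width-limited, so height = 1996 × 9/21 ≈ 855.43 px.
Scaling 1996 → 2690 is ×1.3477, so the height becomes 855.43 × 1.3477 ≈ 1152.86 px.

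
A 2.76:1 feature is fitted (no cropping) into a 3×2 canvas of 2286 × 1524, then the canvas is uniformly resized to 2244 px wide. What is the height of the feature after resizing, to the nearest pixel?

At 2286×1524 the feature is width-limited, so height = 2286 / 2.760 ≈ 828.26 px.
Resizing to 2244 px wide multiplies everything by 0.9816: 828.26 → 813.04 px.

813 px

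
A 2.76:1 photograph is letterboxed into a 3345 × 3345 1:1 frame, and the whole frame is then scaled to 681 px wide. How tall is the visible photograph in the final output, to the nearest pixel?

247 px

Fitted into 3345×3345, the photograph spans the width; its height is 3345 / 2.760 ≈ 1211.96 px.
Scaling 3345 → 681 is ×0.2036, so the height becomes 1211.96 × 0.2036 ≈ 246.74 px.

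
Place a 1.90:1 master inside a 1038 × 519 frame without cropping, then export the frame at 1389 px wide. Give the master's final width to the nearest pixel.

At 1038×519 the master is height-limited, so width = 519 × 1.900 ≈ 986.10 px.
The frame scales by 1389/1038 = 1.3382; 986.10 × 1.3382 ≈ 1319.55 px.

1320 px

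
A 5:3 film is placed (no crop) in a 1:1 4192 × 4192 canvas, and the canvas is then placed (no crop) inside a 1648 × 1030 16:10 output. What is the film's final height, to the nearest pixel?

First fit — 5:3 into 4192×4192 spans the width: 4192.00 × 2515.20.
The 1:1 canvas is height-limited in 1648×1030, giving 1030.00 × 1030.00; scale factor 0.2457.
Applying the same ×0.2457: 2515.20 → 618.00.

618 px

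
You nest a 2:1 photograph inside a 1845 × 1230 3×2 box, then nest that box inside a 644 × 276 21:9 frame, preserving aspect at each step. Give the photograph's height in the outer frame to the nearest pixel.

First fit — 2:1 into 1845×1230 spans the width: 1845.00 × 922.50.
Second fit — the 3×2 canvas into 644×276 spans the height: 414.00 × 276.00 (×0.2244 from 1845×1230).
Applying the same ×0.2244: 922.50 → 207.00.

207 px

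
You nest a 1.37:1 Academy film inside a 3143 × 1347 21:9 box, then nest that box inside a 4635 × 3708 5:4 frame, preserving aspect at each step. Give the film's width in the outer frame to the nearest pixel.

2721 px

1.37:1 Academy in 3143×1347: fills the height, so the film is 1845.39 × 1347.00.
The 21:9 canvas is width-limited in 4635×3708, giving 4635.00 × 1986.43; scale factor 1.4747.
So the film's width is 1845.39 × 1.4747 ≈ 2721.41.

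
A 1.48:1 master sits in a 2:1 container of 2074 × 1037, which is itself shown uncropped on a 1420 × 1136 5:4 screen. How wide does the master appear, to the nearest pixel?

1051 px

Inside the 2074×1037 canvas the master is height-limited at 1534.76 × 1037.00.
2:1 in 1420×1136: fills the width, so the intermediate becomes 1420.00 × 710.00 — a scale of ×0.6847.
Applying the same ×0.6847: 1534.76 → 1050.80.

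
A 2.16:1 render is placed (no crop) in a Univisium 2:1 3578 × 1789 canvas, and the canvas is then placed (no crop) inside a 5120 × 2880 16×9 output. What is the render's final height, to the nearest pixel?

2370 px

2.16:1 in 3578×1789: fills the width, so the render is 3578.00 × 1656.48.
The Univisium 2:1 canvas is width-limited in 5120×2880, giving 5120.00 × 2560.00; scale factor 1.4310.
Applying the same ×1.4310: 1656.48 → 2370.37.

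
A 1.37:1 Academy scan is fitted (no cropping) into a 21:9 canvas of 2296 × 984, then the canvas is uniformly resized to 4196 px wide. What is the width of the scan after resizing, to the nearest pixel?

2464 px

At 2296×984 the scan is height-limited, so width = 984 × 1.370 ≈ 1348.08 px.
Resizing to 4196 px wide multiplies everything by 1.8275: 1348.08 → 2463.65 px.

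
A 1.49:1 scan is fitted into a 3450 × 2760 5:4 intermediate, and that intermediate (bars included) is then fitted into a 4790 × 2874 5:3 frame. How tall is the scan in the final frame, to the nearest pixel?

Inside the 3450×2760 canvas the scan is width-limited at 3450.00 × 2315.44.
5:4 in 4790×2874: fills the height, so the intermediate becomes 3592.50 × 2874.00 — a scale of ×1.0413.
So the scan's height is 2315.44 × 1.0413 ≈ 2411.07.

2411 px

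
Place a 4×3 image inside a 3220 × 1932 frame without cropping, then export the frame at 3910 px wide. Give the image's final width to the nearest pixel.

3128 px

Fitted into 3220×1932, the image spans the height; its width is 1932 × 4/3 ≈ 2576.00 px.
Scaling 3220 → 3910 is ×1.2143, so the width becomes 2576.00 × 1.2143 ≈ 3128.00 px.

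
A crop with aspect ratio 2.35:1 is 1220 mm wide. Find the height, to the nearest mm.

519 mm

Height = 1220 / 2.350 = 519.15.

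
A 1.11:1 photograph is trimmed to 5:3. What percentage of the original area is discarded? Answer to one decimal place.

The width stays; only height is cut (since 5:3 is wider than 1.11:1).
Fraction kept = (1.110)/(1.667) ≈ 66.60%, so 33.40% is lost.

33.4%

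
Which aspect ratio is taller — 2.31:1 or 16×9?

2.31 and 16×9 = 1.778; 2.31 > 1.778. The smaller width-to-height ratio is the taller frame.

16×9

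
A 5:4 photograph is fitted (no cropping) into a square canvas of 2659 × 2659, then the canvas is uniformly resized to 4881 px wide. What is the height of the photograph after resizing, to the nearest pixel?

3905 px

At 2659×2659 the photograph is width-limited, so height = 2659 × 4/5 ≈ 2127.20 px.
Scaling 2659 → 4881 is ×1.8357, so the height becomes 2127.20 × 1.8357 ≈ 3904.80 px.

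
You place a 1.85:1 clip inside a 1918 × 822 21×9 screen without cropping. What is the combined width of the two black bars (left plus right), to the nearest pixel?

Since 1.850 < 2.333, the clip is height-limited.
The clip is 822 × 1.850 ≈ 1520.70 px wide.
Black = 1918 − 1520.70 = 397.30 px.

397 px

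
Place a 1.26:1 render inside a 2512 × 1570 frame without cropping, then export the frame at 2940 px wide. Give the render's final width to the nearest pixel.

In the 2512×1570 frame the render fills the height: width = 1570 × 1.260 ≈ 1978.20 px.
The frame scales by 2940/2512 = 1.1704; 1978.20 × 1.1704 ≈ 2315.25 px.

2315 px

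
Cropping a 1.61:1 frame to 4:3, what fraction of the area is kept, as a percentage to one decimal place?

82.8%

4:3 is narrower than 1.61:1, so the crop keeps the full height and trims the width.
Fraction kept = (1.333)/(1.610) ≈ 82.82%.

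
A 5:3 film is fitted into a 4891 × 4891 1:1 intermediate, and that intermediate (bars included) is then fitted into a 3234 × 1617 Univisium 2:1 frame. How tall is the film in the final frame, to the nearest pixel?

First fit — 5:3 into 4891×4891 spans the width: 4891.00 × 2934.60.
Second fit — the 1:1 canvas into 3234×1617 spans the height: 1617.00 × 1617.00 (×0.3306 from 4891×4891).
Applying the same ×0.3306: 2934.60 → 970.20.

970 px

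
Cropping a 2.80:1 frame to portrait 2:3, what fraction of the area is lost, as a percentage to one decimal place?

76.2%

The height stays; only width is cut (since portrait 2:3 is narrower than 2.80:1).
Fraction kept = (0.667)/(2.800) ≈ 23.81%, so 76.19% is lost.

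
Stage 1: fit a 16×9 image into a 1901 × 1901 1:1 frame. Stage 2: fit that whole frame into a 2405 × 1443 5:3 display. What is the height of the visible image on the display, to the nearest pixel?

Inside the 1901×1901 canvas the image is width-limited at 1901.00 × 1069.31.
1:1 in 2405×1443: fills the height, so the intermediate becomes 1443.00 × 1443.00 — a scale of ×0.7591.
So the image's height is 1069.31 × 0.7591 ≈ 811.69.

812 px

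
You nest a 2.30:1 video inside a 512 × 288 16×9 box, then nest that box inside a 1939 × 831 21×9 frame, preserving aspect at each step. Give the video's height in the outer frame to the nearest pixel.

2.30:1 in 512×288: fills the width, so the video is 512.00 × 222.61.
Second fit — the 16×9 canvas into 1939×831 spans the height: 1477.33 × 831.00 (×2.8854 from 512×288).
The video scales with it: height 222.61 × 2.8854 ≈ 642.32.

642 px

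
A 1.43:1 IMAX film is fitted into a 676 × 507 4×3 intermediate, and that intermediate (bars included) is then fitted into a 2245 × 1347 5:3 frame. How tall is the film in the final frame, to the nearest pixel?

First fit — 1.43:1 IMAX into 676×507 spans the width: 676.00 × 472.73.
The 4×3 canvas is height-limited in 2245×1347, giving 1796.00 × 1347.00; scale factor 2.6568.
So the film's height is 472.73 × 2.6568 ≈ 1255.94.

1256 px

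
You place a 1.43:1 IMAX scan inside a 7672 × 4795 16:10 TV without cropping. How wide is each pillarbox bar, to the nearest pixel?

408 px

Since 1.430 < 1.600, the scan is height-limited.
The scan is 4795 × 1.430 ≈ 6856.85 px wide.
Leftover width: 7672 − 6856.85 = 815.15 px → 407.57 each side.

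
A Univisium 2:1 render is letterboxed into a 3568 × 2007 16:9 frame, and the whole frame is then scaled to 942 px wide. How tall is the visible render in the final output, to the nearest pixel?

471 px

Fitted into 3568×2007, the render spans the width; its height is 3568 × 1/2 ≈ 1784.00 px.
Resizing to 942 px wide multiplies everything by 0.2640: 1784.00 → 471.00 px.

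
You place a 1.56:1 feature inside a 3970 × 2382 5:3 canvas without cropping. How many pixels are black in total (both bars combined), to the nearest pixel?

1.56:1 is narrower than 5:3, so it spans the full height.
Content width = 2382 × 1.560 ≈ 3715.9200 px.
3970 − 3715.9200 = 254.0800 px of bars.
Bar area = 254.0800 × 2382 ≈ 605219 px.

605219 pixels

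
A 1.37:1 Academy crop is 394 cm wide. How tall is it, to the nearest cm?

Height = 394 / 1.370 = 287.59.

288 cm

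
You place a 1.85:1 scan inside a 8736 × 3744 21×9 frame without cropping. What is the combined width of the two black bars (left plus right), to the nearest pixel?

1.85:1 is narrower than 21×9, so it spans the full height.
Content width = 3744 × 1.850 ≈ 6926.40 px.
8736 − 6926.40 = 1809.60 px of bars.

1810 px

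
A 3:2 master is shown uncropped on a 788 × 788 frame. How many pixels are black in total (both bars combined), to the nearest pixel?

3:2 is wider than 1:1, so it spans the full width.
The master is 788 × 2/3 ≈ 525.3333 px tall.
Black = 788 − 525.3333 = 262.6667 px.
That's 262.6667 × 788 ≈ 206981 black pixels.

206981 pixels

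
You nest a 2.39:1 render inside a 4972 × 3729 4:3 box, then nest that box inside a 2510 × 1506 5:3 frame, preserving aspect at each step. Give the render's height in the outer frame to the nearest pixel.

840 px

2.39:1 in 4972×3729: fills the width, so the render is 4972.00 × 2080.33.
4:3 in 2510×1506: fills the height, so the intermediate becomes 2008.00 × 1506.00 — a scale of ×0.4039.
Applying the same ×0.4039: 2080.33 → 840.17.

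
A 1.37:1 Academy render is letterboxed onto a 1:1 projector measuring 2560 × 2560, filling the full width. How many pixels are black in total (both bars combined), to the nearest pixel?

That makes the image 1868.6131 px tall (2560 / 1.370).
2560 − 1868.6131 = 691.3869 px of bars.
Across the 2560-px span: 691.3869 × 2560 ≈ 1769950 px.

1769950 pixels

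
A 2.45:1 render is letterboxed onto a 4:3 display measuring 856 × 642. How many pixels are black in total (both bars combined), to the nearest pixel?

250476 pixels

Since 2.450 > 1.333, the render is width-limited.
Content height = 856 / 2.450 ≈ 349.3878 px.
Black = 642 − 349.3878 = 292.6122 px.
Bar area = 292.6122 × 856 ≈ 250476 px.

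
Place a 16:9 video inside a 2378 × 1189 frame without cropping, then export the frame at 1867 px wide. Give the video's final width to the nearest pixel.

At 2378×1189 the video is height-limited, so width = 1189 × 16/9 ≈ 2113.78 px.
The frame scales by 1867/2378 = 0.7851; 2113.78 × 0.7851 ≈ 1659.56 px.

1660 px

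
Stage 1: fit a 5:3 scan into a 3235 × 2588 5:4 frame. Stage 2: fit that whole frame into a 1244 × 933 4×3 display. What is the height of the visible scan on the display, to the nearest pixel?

700 px

Inside the 3235×2588 canvas the scan is width-limited at 3235.00 × 1941.00.
5:4 in 1244×933: fills the height, so the intermediate becomes 1166.25 × 933.00 — a scale of ×0.3605.
Applying the same ×0.3605: 1941.00 → 699.75.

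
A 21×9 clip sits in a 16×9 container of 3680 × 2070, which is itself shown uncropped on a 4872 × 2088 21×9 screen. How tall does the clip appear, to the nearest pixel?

First fit — 21×9 into 3680×2070 spans the width: 3680.00 × 1577.14.
Second fit — the 16×9 canvas into 4872×2088 spans the height: 3712.00 × 2088.00 (×1.0087 from 3680×2070).
Applying the same ×1.0087: 1577.14 → 1590.86.

1591 px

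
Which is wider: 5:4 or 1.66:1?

1.66:1

5:4 = 1.25 and 1.66; 1.66 > 1.25.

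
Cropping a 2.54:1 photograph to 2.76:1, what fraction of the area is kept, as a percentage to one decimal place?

The width stays; only height is cut (since 2.76:1 is wider than 2.54:1).
Area ratio = (2.540)/(2.760) = 92.03% retained.

92.0%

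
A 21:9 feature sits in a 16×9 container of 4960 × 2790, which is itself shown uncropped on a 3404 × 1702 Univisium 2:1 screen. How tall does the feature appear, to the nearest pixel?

Inside the 4960×2790 canvas the feature is width-limited at 4960.00 × 2125.71.
Second fit — the 16×9 canvas into 3404×1702 spans the height: 3025.78 × 1702.00 (×0.6100 from 4960×2790).
The feature scales with it: height 2125.71 × 0.6100 ≈ 1296.76.

1297 px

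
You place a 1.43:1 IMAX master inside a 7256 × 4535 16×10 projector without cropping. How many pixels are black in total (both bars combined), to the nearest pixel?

1.43:1 IMAX is narrower than 16×10, so it spans the full height.
Content width = 4535 × 1.430 ≈ 6485.0500 px.
7256 − 6485.0500 = 770.9500 px of bars.
That's 770.9500 × 4535 ≈ 3496258 black pixels.

3496258 pixels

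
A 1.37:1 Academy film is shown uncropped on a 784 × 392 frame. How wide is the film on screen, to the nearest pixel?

1.37:1 Academy (1.370) < 2:1 (2.000), so the film fills the height.
That makes the image 537.04 px wide (392 × 1.370).

537 px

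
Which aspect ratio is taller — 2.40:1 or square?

square

2.4 and square = 1; 2.4 > 1. The smaller width-to-height ratio is the taller frame.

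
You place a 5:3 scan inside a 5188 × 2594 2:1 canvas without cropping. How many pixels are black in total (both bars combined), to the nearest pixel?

2242945 pixels

5:3 (1.667) < 2:1 (2.000), so the scan fills the height.
The scan is 2594 × 5/3 ≈ 4323.3333 px wide.
5188 − 4323.3333 = 864.6667 px of bars.
Across the 2594-px span: 864.6667 × 2594 ≈ 2242945 px.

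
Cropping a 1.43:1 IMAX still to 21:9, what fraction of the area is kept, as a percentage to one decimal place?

61.3%

Going from 1.43:1 IMAX to 21:9 means cutting height while keeping width.
Area ratio = (1.430)/(2.333) = 61.29% retained.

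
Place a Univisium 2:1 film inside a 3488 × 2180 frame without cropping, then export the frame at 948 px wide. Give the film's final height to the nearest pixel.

In the 3488×2180 frame the film fills the width: height = 3488 × 1/2 ≈ 1744.00 px.
Scaling 3488 → 948 is ×0.2718, so the height becomes 1744.00 × 0.2718 ≈ 474.00 px.

474 px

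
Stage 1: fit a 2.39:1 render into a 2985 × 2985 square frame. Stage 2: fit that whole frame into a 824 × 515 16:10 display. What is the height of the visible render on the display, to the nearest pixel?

215 px

First fit — 2.39:1 into 2985×2985 spans the width: 2985.00 × 1248.95.
The square canvas is height-limited in 824×515, giving 515.00 × 515.00; scale factor 0.1725.
Applying the same ×0.1725: 1248.95 → 215.48.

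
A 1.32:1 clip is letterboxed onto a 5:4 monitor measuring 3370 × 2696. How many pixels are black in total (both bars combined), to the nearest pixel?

481808 pixels

Since 1.320 > 1.250, the clip is width-limited.
The clip is 3370 / 1.320 ≈ 2553.0303 px tall.
Leftover height: 2696 − 2553.0303 = 142.9697 px.
That's 142.9697 × 3370 ≈ 481808 black pixels.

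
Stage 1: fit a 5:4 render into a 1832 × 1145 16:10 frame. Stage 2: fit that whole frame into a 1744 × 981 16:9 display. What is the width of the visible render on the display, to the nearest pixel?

1226 px

First fit — 5:4 into 1832×1145 spans the height: 1431.25 × 1145.00.
Second fit — the 16:10 canvas into 1744×981 spans the height: 1569.60 × 981.00 (×0.8568 from 1832×1145).
Applying the same ×0.8568: 1431.25 → 1226.25.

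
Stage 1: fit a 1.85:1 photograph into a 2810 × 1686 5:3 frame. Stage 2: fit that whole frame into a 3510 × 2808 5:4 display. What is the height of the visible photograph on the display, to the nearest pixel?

1.85:1 in 2810×1686: fills the width, so the photograph is 2810.00 × 1518.92.
Second fit — the 5:3 canvas into 3510×2808 spans the width: 3510.00 × 2106.00 (×1.2491 from 2810×1686).
Applying the same ×1.2491: 1518.92 → 1897.30.

1897 px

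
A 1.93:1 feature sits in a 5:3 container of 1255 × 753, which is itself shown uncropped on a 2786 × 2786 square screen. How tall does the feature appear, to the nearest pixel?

1.93:1 in 1255×753: fills the width, so the feature is 1255.00 × 650.26.
5:3 in 2786×2786: fills the width, so the intermediate becomes 2786.00 × 1671.60 — a scale of ×2.2199.
The feature scales with it: height 650.26 × 2.2199 ≈ 1443.52.

1444 px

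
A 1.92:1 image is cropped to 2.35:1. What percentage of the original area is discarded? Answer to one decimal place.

Going from 1.92:1 to 2.35:1 means cutting height while keeping width.
(1.920)/(2.350) ≈ 0.817 of the area survives, leaving 18.30% discarded.

18.3%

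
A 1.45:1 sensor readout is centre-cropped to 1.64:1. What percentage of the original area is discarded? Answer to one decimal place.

The width stays; only height is cut (since 1.64:1 is wider than 1.45:1).
Fraction kept = (1.450)/(1.640) ≈ 88.41%, so 11.59% is lost.

11.6%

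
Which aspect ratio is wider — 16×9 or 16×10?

16×9 = 1.778 and 16×10 = 1.6; 1.778 > 1.6.

16×9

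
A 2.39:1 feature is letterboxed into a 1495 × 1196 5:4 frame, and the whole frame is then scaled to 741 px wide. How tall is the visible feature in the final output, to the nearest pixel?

In the 1495×1196 frame the feature fills the width: height = 1495 / 2.390 ≈ 625.52 px.
Resizing to 741 px wide multiplies everything by 0.4957: 625.52 → 310.04 px.

310 px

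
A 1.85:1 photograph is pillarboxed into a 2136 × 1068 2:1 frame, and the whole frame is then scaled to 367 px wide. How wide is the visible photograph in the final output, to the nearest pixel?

In the 2136×1068 frame the photograph fills the height: width = 1068 × 1.850 ≈ 1975.80 px.
Resizing to 367 px wide multiplies everything by 0.1718: 1975.80 → 339.48 px.

339 px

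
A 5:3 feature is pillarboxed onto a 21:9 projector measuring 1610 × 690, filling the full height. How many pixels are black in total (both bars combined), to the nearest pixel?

317400 pixels

Content width = 690 × 5/3 ≈ 1150.0000 px.
1610 − 1150.0000 = 460.0000 px of bars.
That's 460.0000 × 690 ≈ 317400 black pixels.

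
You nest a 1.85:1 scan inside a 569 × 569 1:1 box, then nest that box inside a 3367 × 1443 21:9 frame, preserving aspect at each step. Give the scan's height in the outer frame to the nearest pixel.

Inside the 569×569 canvas the scan is width-limited at 569.00 × 307.57.
1:1 in 3367×1443: fills the height, so the intermediate becomes 1443.00 × 1443.00 — a scale of ×2.5360.
So the scan's height is 307.57 × 2.5360 ≈ 780.00.

780 px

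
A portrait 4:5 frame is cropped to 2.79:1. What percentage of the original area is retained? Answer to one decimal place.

28.7%

Going from portrait 4:5 to 2.79:1 means cutting height while keeping width.
Fraction kept = (0.800)/(2.790) ≈ 28.67%.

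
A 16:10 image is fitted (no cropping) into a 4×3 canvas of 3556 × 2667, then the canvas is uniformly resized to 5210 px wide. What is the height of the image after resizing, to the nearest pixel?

In the 3556×2667 frame the image fills the width: height = 3556 × 10/16 ≈ 2222.50 px.
Resizing to 5210 px wide multiplies everything by 1.4651: 2222.50 → 3256.25 px.

3256 px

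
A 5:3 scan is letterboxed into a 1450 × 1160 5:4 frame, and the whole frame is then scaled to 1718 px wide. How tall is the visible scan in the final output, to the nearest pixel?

At 1450×1160 the scan is width-limited, so height = 1450 × 3/5 ≈ 870.00 px.
Resizing to 1718 px wide multiplies everything by 1.1848: 870.00 → 1030.80 px.

1031 px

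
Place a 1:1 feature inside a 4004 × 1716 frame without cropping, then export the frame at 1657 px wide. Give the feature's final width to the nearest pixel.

At 4004×1716 the feature is height-limited, so width = 1716 × 1/1 ≈ 1716.00 px.
Resizing to 1657 px wide multiplies everything by 0.4138: 1716.00 → 710.14 px.

710 px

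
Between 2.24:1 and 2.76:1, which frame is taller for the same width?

2.24 and 2.76; 2.76 > 2.24. The smaller width-to-height ratio is the taller frame.

2.24:1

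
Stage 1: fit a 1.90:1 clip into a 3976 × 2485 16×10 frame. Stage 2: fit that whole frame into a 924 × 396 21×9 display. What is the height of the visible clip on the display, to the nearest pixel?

333 px

Inside the 3976×2485 canvas the clip is width-limited at 3976.00 × 2092.63.
Second fit — the 16×10 canvas into 924×396 spans the height: 633.60 × 396.00 (×0.1594 from 3976×2485).
The clip scales with it: height 2092.63 × 0.1594 ≈ 333.47.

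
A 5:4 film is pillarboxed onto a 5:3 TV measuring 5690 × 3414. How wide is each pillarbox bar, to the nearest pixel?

5:4 (1.250) < 5:3 (1.667), so the film fills the height.
The film is 3414 × 5/4 ≈ 4267.50 px wide.
Black = 5690 − 4267.50 = 1422.50 px, or 711.25 per bar.

711 px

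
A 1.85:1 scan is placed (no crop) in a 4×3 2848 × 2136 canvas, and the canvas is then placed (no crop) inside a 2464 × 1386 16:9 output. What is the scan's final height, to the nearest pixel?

999 px

First fit — 1.85:1 into 2848×2136 spans the width: 2848.00 × 1539.46.
4×3 in 2464×1386: fills the height, so the intermediate becomes 1848.00 × 1386.00 — a scale of ×0.6489.
Applying the same ×0.6489: 1539.46 → 998.92.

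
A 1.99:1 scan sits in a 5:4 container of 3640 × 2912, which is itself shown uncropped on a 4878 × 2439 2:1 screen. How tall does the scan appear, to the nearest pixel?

1532 px

1.99:1 in 3640×2912: fills the width, so the scan is 3640.00 × 1829.15.
Second fit — the 5:4 canvas into 4878×2439 spans the height: 3048.75 × 2439.00 (×0.8376 from 3640×2912).
The scan scales with it: height 1829.15 × 0.8376 ≈ 1532.04.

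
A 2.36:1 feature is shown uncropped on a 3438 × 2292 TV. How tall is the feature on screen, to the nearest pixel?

2.36:1 (2.360) > 3:2 (1.500), so the feature fills the width.
That makes the image 1456.78 px tall (3438 / 2.360).

1457 px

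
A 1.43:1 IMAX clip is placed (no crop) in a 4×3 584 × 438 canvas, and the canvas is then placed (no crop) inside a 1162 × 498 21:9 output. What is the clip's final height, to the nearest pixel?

464 px

First fit — 1.43:1 IMAX into 584×438 spans the width: 584.00 × 408.39.
4×3 in 1162×498: fills the height, so the intermediate becomes 664.00 × 498.00 — a scale of ×1.1370.
The clip scales with it: height 408.39 × 1.1370 ≈ 464.34.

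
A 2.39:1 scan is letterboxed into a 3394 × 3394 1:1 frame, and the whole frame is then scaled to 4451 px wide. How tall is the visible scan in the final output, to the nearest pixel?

At 3394×3394 the scan is width-limited, so height = 3394 / 2.390 ≈ 1420.08 px.
The frame scales by 4451/3394 = 1.3114; 1420.08 × 1.3114 ≈ 1862.34 px.

1862 px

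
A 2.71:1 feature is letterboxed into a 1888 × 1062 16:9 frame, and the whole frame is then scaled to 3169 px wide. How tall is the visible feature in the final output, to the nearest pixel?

At 1888×1062 the feature is width-limited, so height = 1888 / 2.710 ≈ 696.68 px.
Scaling 1888 → 3169 is ×1.6785, so the height becomes 696.68 × 1.6785 ≈ 1169.37 px.

1169 px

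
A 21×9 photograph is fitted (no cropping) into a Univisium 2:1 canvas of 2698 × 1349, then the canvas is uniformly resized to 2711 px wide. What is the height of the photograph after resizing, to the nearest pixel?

Fitted into 2698×1349, the photograph spans the width; its height is 2698 × 9/21 ≈ 1156.29 px.
Scaling 2698 → 2711 is ×1.0048, so the height becomes 1156.29 × 1.0048 ≈ 1161.86 px.

1162 px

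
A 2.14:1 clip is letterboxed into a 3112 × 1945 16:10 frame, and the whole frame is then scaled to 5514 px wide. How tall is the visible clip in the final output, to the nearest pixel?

2577 px

At 3112×1945 the clip is width-limited, so height = 3112 / 2.140 ≈ 1454.21 px.
The frame scales by 5514/3112 = 1.7719; 1454.21 × 1.7719 ≈ 2576.64 px.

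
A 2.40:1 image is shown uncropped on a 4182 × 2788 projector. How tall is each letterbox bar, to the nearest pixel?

523 px

2.40:1 (2.400) > 3×2 (1.500), so the image fills the width.
Content height = 4182 / 2.400 ≈ 1742.50 px.
Leftover height: 2788 − 1742.50 = 1045.50 px → 522.75 each side.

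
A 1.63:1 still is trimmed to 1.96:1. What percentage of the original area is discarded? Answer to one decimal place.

Going from 1.63:1 to 1.96:1 means cutting height while keeping width.
Fraction kept = (1.630)/(1.960) ≈ 83.16%, so 16.84% is lost.

16.8%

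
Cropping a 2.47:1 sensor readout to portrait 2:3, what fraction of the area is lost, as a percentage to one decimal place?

73.0%

Going from 2.47:1 to portrait 2:3 means cutting width while keeping height.
Area ratio = (0.667)/(2.470) = 26.99%; the remaining 73.01% is cropped out.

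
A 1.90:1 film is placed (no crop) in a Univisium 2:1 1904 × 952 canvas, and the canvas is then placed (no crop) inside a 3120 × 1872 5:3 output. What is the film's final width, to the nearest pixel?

2964 px

1.90:1 in 1904×952: fills the height, so the film is 1808.80 × 952.00.
Second fit — the Univisium 2:1 canvas into 3120×1872 spans the width: 3120.00 × 1560.00 (×1.6387 from 1904×952).
The film scales with it: width 1808.80 × 1.6387 ≈ 2964.00.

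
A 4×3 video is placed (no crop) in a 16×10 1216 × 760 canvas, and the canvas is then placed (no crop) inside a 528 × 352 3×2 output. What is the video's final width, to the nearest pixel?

4×3 in 1216×760: fills the height, so the video is 1013.33 × 760.00.
16×10 in 528×352: fills the width, so the intermediate becomes 528.00 × 330.00 — a scale of ×0.4342.
The video scales with it: width 1013.33 × 0.4342 ≈ 440.00.

440 px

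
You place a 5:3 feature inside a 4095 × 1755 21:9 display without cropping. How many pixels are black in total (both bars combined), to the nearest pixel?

2053350 pixels

5:3 is narrower than 21:9, so it spans the full height.
Content width = 1755 × 5/3 ≈ 2925.0000 px.
4095 − 2925.0000 = 1170.0000 px of bars.
Bar area = 1170.0000 × 1755 ≈ 2053350 px.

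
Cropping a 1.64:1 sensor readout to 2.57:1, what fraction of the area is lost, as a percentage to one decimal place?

36.2%

The width stays; only height is cut (since 2.57:1 is wider than 1.64:1).
(1.640)/(2.570) ≈ 0.638 of the area survives, leaving 36.19% discarded.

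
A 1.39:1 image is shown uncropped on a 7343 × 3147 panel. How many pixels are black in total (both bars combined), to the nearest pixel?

9342404 pixels

1.39:1 is narrower than 21×9, so it spans the full height.
That makes the image 4374.3300 px wide (3147 × 1.390).
7343 − 4374.3300 = 2968.6700 px of bars.
That's 2968.6700 × 3147 ≈ 9342404 black pixels.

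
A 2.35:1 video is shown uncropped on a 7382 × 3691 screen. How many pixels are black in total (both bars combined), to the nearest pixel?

2.35:1 is wider than 2:1, so it spans the full width.
The video is 7382 / 2.350 ≈ 3141.2766 px tall.
Black = 3691 − 3141.2766 = 549.7234 px.
That's 549.7234 × 7382 ≈ 4058058 black pixels.

4058058 pixels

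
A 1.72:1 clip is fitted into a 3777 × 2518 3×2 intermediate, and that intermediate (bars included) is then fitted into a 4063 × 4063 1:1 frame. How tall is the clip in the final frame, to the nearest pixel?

2362 px

Inside the 3777×2518 canvas the clip is width-limited at 3777.00 × 2195.93.
3×2 in 4063×4063: fills the width, so the intermediate becomes 4063.00 × 2708.67 — a scale of ×1.0757.
The clip scales with it: height 2195.93 × 1.0757 ≈ 2362.21.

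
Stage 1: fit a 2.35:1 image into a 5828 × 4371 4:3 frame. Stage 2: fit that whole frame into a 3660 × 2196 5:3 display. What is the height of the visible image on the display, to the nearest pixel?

2.35:1 in 5828×4371: fills the width, so the image is 5828.00 × 2480.00.
The 4:3 canvas is height-limited in 3660×2196, giving 2928.00 × 2196.00; scale factor 0.5024.
The image scales with it: height 2480.00 × 0.5024 ≈ 1245.96.

1246 px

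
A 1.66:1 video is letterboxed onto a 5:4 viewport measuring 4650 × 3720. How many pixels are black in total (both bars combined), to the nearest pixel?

1.66:1 is wider than 5:4, so it spans the full width.
The video is 4650 / 1.660 ≈ 2801.2048 px tall.
Leftover height: 3720 − 2801.2048 = 918.7952 px.
That's 918.7952 × 4650 ≈ 4272398 black pixels.

4272398 pixels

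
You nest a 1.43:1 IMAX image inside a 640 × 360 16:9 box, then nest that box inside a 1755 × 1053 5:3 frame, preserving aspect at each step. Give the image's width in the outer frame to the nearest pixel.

1412 px

Inside the 640×360 canvas the image is height-limited at 514.80 × 360.00.
Second fit — the 16:9 canvas into 1755×1053 spans the width: 1755.00 × 987.19 (×2.7422 from 640×360).
Applying the same ×2.7422: 514.80 → 1411.68.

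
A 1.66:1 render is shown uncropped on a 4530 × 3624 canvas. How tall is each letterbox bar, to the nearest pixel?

1.66:1 is wider than 5:4, so it spans the full width.
That makes the image 2728.92 px tall (4530 / 1.660).
Leftover height: 3624 − 2728.92 = 895.08 px → 447.54 each side.

448 px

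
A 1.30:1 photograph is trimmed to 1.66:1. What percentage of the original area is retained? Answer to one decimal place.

1.66:1 is wider than 1.30:1, so the crop keeps the full width and trims the height.
Fraction kept = (1.300)/(1.660) ≈ 78.31%.

78.3%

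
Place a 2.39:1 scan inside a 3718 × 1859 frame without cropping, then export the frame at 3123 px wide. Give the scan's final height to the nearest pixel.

1307 px

At 3718×1859 the scan is width-limited, so height = 3718 / 2.390 ≈ 1555.65 px.
Scaling 3718 → 3123 is ×0.8400, so the height becomes 1555.65 × 0.8400 ≈ 1306.69 px.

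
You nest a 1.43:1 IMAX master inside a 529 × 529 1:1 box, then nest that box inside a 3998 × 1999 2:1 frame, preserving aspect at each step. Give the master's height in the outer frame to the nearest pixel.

1398 px

First fit — 1.43:1 IMAX into 529×529 spans the width: 529.00 × 369.93.
Second fit — the 1:1 canvas into 3998×1999 spans the height: 1999.00 × 1999.00 (×3.7788 from 529×529).
So the master's height is 369.93 × 3.7788 ≈ 1397.90.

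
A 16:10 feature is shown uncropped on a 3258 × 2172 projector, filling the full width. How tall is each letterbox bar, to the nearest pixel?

The feature is 3258 × 10/16 ≈ 2036.25 px tall.
2172 − 2036.25 = 135.75 px of bars (67.88 each).

68 px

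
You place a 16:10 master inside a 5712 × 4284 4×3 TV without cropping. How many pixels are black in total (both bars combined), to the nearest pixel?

16:10 is wider than 4×3, so it spans the full width.
Content height = 5712 × 10/16 ≈ 3570.0000 px.
4284 − 3570.0000 = 714.0000 px of bars.
Bar area = 714.0000 × 5712 ≈ 4078368 px.

4078368 pixels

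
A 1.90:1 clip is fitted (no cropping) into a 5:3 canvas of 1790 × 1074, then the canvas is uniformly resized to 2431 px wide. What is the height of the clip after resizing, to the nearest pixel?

1279 px

In the 1790×1074 frame the clip fills the width: height = 1790 / 1.900 ≈ 942.11 px.
The frame scales by 2431/1790 = 1.3581; 942.11 × 1.3581 ≈ 1279.47 px.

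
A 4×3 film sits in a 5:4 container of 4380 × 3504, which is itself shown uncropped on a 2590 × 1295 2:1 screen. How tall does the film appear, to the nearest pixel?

First fit — 4×3 into 4380×3504 spans the width: 4380.00 × 3285.00.
5:4 in 2590×1295: fills the height, so the intermediate becomes 1618.75 × 1295.00 — a scale of ×0.3696.
So the film's height is 3285.00 × 0.3696 ≈ 1214.06.

1214 px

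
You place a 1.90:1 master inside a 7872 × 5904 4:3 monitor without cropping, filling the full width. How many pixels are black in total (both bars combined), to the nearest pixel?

13861349 pixels

Content height = 7872 / 1.900 ≈ 4143.1579 px.
Black = 5904 − 4143.1579 = 1760.8421 px.
Across the 7872-px span: 1760.8421 × 7872 ≈ 13861349 px.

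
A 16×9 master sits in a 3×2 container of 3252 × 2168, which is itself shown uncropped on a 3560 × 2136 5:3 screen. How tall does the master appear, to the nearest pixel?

First fit — 16×9 into 3252×2168 spans the width: 3252.00 × 1829.25.
3×2 in 3560×2136: fills the height, so the intermediate becomes 3204.00 × 2136.00 — a scale of ×0.9852.
Applying the same ×0.9852: 1829.25 → 1802.25.

1802 px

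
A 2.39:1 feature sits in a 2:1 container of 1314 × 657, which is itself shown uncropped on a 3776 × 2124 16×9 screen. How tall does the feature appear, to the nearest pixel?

First fit — 2.39:1 into 1314×657 spans the width: 1314.00 × 549.79.
The 2:1 canvas is width-limited in 3776×2124, giving 3776.00 × 1888.00; scale factor 2.8737.
So the feature's height is 549.79 × 2.8737 ≈ 1579.92.

1580 px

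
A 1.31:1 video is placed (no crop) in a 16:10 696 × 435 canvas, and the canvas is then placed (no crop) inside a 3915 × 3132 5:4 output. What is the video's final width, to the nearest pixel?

Inside the 696×435 canvas the video is height-limited at 569.85 × 435.00.
Second fit — the 16:10 canvas into 3915×3132 spans the width: 3915.00 × 2446.88 (×5.6250 from 696×435).
So the video's width is 569.85 × 5.6250 ≈ 3205.41.

3205 px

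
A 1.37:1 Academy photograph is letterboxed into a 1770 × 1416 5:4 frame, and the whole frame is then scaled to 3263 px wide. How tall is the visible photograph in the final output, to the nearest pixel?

2382 px

Fitted into 1770×1416, the photograph spans the width; its height is 1770 / 1.370 ≈ 1291.97 px.
Scaling 1770 → 3263 is ×1.8435, so the height becomes 1291.97 × 1.8435 ≈ 2381.75 px.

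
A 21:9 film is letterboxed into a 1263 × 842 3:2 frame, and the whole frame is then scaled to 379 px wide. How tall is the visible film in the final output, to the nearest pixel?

At 1263×842 the film is width-limited, so height = 1263 × 9/21 ≈ 541.29 px.
Resizing to 379 px wide multiplies everything by 0.3001: 541.29 → 162.43 px.

162 px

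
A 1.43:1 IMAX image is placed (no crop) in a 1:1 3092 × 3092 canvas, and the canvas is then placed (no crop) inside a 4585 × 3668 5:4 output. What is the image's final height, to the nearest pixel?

2565 px

Inside the 3092×3092 canvas the image is width-limited at 3092.00 × 2162.24.
Second fit — the 1:1 canvas into 4585×3668 spans the height: 3668.00 × 3668.00 (×1.1863 from 3092×3092).
Applying the same ×1.1863: 2162.24 → 2565.03.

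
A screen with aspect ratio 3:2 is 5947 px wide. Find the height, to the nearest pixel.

5947 / 3 × 2 = 3964.67.

3965 px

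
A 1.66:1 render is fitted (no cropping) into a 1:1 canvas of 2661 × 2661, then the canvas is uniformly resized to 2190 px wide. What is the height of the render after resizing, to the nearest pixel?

1319 px

At 2661×2661 the render is width-limited, so height = 2661 / 1.660 ≈ 1603.01 px.
Scaling 2661 → 2190 is ×0.8230, so the height becomes 1603.01 × 0.8230 ≈ 1319.28 px.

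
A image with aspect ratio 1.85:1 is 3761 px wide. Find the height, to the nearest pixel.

2033 px

Height = 3761 / 1.850 = 2032.97.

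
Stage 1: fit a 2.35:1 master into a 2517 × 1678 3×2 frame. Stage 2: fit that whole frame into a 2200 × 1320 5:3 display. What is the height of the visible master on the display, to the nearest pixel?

2.35:1 in 2517×1678: fills the width, so the master is 2517.00 × 1071.06.
The 3×2 canvas is height-limited in 2200×1320, giving 1980.00 × 1320.00; scale factor 0.7867.
The master scales with it: height 1071.06 × 0.7867 ≈ 842.55.

843 px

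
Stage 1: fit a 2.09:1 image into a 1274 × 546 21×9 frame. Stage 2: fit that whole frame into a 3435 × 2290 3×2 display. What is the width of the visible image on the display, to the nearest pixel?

3077 px

Inside the 1274×546 canvas the image is height-limited at 1141.14 × 546.00.
The 21×9 canvas is width-limited in 3435×2290, giving 3435.00 × 1472.14; scale factor 2.6962.
The image scales with it: width 1141.14 × 2.6962 ≈ 3076.78.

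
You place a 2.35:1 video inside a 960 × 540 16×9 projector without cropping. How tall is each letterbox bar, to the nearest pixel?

2.35:1 (2.350) > 16×9 (1.778), so the video fills the width.
The video is 960 / 2.350 ≈ 408.51 px tall.
540 − 408.51 = 131.49 px of bars (65.74 each).

66 px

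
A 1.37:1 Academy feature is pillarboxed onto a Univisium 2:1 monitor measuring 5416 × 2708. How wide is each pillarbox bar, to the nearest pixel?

1.37:1 Academy is narrower than Univisium 2:1, so it spans the full height.
Content width = 2708 × 1.370 ≈ 3709.96 px.
Leftover width: 5416 − 3709.96 = 1706.04 px → 853.02 each side.

853 px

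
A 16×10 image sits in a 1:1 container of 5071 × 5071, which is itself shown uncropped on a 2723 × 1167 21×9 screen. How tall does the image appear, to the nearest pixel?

First fit — 16×10 into 5071×5071 spans the width: 5071.00 × 3169.38.
1:1 in 2723×1167: fills the height, so the intermediate becomes 1167.00 × 1167.00 — a scale of ×0.2301.
The image scales with it: height 3169.38 × 0.2301 ≈ 729.38.

729 px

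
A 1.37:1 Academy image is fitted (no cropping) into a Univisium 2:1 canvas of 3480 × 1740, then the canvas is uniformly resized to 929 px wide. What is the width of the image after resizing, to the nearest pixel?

636 px

At 3480×1740 the image is height-limited, so width = 1740 × 1.370 ≈ 2383.80 px.
Scaling 3480 → 929 is ×0.2670, so the width becomes 2383.80 × 0.2670 ≈ 636.37 px.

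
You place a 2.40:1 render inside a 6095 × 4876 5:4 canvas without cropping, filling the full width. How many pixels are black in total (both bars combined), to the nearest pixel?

Content height = 6095 / 2.400 ≈ 2539.5833 px.
4876 − 2539.5833 = 2336.4167 px of bars.
Across the 6095-px span: 2336.4167 × 6095 ≈ 14240460 px.

14240460 pixels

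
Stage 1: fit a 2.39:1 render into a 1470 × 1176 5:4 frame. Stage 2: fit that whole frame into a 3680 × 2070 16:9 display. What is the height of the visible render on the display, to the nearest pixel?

2.39:1 in 1470×1176: fills the width, so the render is 1470.00 × 615.06.
The 5:4 canvas is height-limited in 3680×2070, giving 2587.50 × 2070.00; scale factor 1.7602.
The render scales with it: height 615.06 × 1.7602 ≈ 1082.64.

1083 px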